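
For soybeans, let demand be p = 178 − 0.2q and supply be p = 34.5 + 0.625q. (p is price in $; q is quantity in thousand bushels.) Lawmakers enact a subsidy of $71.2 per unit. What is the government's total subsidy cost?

Competitive equilibrium: 178 − 0.2q = 34.5 + 0.625q → q* = 173.9394, p* = 143.2121.
The subsidy lowers effective supply by 71.2: p = 0.625q − 36.7.
New quantity: 178 − 0.2q = 0.625q − 36.7 → q' = 260.2424.
Total subsidy cost = 71.2 × 260.2424 = $18529.26 thousand.

$18529.26 thousand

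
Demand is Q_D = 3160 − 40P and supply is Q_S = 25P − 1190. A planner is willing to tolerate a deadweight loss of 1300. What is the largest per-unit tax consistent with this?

13

In inverse form: demand P = 79 − 0.025Q, supply P = 47.6 + 0.04Q.
Competitive equilibrium: 79 − 0.025Q = 47.6 + 0.04Q → Q* = 483.0769, P* = 66.9231.
A tax t gives ΔQ = t/0.065 and wedge t, so DWL = t²/0.13.
t²/0.13 = 1300 → t² = 169 → t = 13.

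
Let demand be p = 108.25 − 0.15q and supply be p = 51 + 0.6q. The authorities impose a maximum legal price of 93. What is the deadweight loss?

Competitive equilibrium: 108.25 − 0.15q = 51 + 0.6q → q* = 76.3333, p* = 96.8.
At the ceiling p = 93, quantity supplied = (93 − 51)/0.6 = 70.
Willingness to pay at q' = 70: 108.25 − 0.15·70 = 97.75.
Δq = 76.3333 − 70 = 6.3333; wedge = 97.75 − 93 = 4.75.
Welfare loss = ½ × 6.3333 × 4.75 = 15.04.

15.04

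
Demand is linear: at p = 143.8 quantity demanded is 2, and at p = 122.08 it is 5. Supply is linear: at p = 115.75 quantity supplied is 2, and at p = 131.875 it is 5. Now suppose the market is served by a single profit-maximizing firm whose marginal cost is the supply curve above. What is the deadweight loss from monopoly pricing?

Demand slope = (122.08 − 143.8)/(5 − 2) = −7.24, so p = 158.28 − 7.24q.
Supply slope = (131.875 − 115.75)/(5 − 2) = 5.375, so p = 105 + 5.375q.
Competitive equilibrium: 158.28 − 7.24q = 105 + 5.375q → q* = 4.2235, p* = 127.7015.
Marginal revenue: MR = 158.28 − 14.48q. Set MR = MC: 158.28 − 14.48q = 105 + 5.375q → q_m = 2.6835.
Price p_m = 158.28 − 7.24·2.6835 = 138.8515; MC(q_m) = 105 + 5.375·2.6835 = 119.4238.
Competitive q* = 4.2235, so Δq = 1.54; wedge = 138.8515 − 119.4238 = 19.4277.
The triangle = ½ × 1.54 × 19.4277 = 14.96.

14.96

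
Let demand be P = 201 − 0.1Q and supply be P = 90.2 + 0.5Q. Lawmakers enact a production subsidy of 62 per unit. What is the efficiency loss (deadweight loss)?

3203.33

Competitive equilibrium: 201 − 0.1Q = 90.2 + 0.5Q → Q* = 184.6667, P* = 182.5333.
The subsidy lowers effective supply by 62: P = 28.2 + 0.5Q.
New quantity: 201 − 0.1Q = 28.2 + 0.5Q → Q' = 288.
Overproduction ΔQ = 288 − 184.6667 = 103.3333; wedge = subsidy = 62.
DWL = ½ × 103.3333 × 62 = 3203.33.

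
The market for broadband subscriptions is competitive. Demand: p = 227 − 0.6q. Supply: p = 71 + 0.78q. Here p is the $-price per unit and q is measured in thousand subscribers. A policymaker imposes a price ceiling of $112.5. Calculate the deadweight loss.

Competitive equilibrium: 227 − 0.6q = 71 + 0.78q → q* = 113.0435, p* = 159.1739.
At the ceiling p = 112.5, quantity supplied = (112.5 − 71)/0.78 = 53.2051.
Willingness to pay at q' = 53.2051: 227 − 0.6·53.2051 = 195.0769.
Δq = 113.0435 − 53.2051 = 59.8384; wedge = 195.0769 − 112.5 = 82.5769.
DWL = ½ × 59.8384 × 82.5769 = $2470.63 thousand.

$2470.63 thousand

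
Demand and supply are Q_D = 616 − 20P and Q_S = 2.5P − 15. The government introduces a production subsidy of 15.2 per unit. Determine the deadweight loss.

In inverse form: demand P = 30.8 − 0.05Q, supply P = 6 + 0.4Q.
Competitive equilibrium: 30.8 − 0.05Q = 6 + 0.4Q → Q* = 55.1111, P* = 28.0444.
The subsidy lowers effective supply by 15.2: P = 0.4Q − 9.2.
New quantity: 30.8 − 0.05Q = 0.4Q − 9.2 → Q' = 88.8889.
Overproduction ΔQ = 88.8889 − 55.1111 = 33.7778; wedge = subsidy = 15.2.
Deadweight loss = ½ × 33.7778 × 15.2 = 256.71.

256.71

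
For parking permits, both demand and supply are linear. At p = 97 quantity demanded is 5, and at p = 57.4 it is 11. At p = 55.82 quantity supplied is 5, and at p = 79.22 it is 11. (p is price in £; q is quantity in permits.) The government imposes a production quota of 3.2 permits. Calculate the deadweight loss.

£171.89

Demand slope = (57.4 − 97)/(11 − 5) = −6.6, so p = 130 − 6.6q.
Supply slope = (79.22 − 55.82)/(11 − 5) = 3.9, so p = 36.32 + 3.9q.
Competitive equilibrium: 130 − 6.6q = 36.32 + 3.9q → q* = 8.9219, p* = 71.1154.
At q = 3.2: demand price = 130 − 6.6·3.2 = 108.88; supply price = 36.32 + 3.9·3.2 = 48.8.
Δq = 8.9219 − 3.2 = 5.7219; wedge = 108.88 − 48.8 = 60.08.
The triangle = ½ × 5.7219 × 60.08 = £171.89.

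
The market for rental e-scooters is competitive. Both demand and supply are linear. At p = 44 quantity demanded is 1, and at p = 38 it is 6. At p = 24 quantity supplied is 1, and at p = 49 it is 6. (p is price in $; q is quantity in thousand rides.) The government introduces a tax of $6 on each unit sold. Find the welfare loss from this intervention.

$2.90 thousand

Demand slope = (38 − 44)/(6 − 1) = −1.2, so p = 45.2 − 1.2q.
Supply slope = (49 − 24)/(6 − 1) = 5, so p = 19 + 5q.
Competitive equilibrium: 45.2 − 1.2q = 19 + 5q → q* = 4.2258, p* = 40.129.
With the tax, the buyer price exceeds the seller price by 6: (45.2 − 1.2q) − (19 + 5q) = 6 → q' = 3.2581.
Δq = 4.2258 − 3.2581 = 0.9677; the wedge equals the tax, 6.
Welfare loss = ½ × 0.9677 × 6 = $2.90 thousand.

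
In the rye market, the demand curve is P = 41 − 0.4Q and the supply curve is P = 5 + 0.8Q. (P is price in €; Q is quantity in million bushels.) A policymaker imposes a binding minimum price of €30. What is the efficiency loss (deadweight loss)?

Competitive equilibrium: 41 − 0.4Q = 5 + 0.8Q → Q* = 30, P* = 29.
At the floor P = 30, quantity demanded = (41 − 30)/0.4 = 27.5.
Sellers' marginal cost at Q' = 27.5: 5 + 0.8·27.5 = 27.
ΔQ = 30 − 27.5 = 2.5; wedge = 30 − 27 = 3.
Welfare loss = ½ × 2.5 × 3 = €3.75 million.

€3.75 million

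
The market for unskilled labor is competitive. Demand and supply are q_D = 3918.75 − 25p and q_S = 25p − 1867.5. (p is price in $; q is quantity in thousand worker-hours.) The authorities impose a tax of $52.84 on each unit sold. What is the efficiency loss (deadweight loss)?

$17450.41 thousand

In inverse form: demand p = 156.75 − 0.04q, supply p = 74.7 + 0.04q.
Competitive equilibrium: 156.75 − 0.04q = 74.7 + 0.04q → q* = 1025.625, p* = 115.725.
With the tax, the buyer price exceeds the seller price by 52.84: (156.75 − 0.04q) − (74.7 + 0.04q) = 52.84 → q' = 365.125.
Δq = 1025.625 − 365.125 = 660.5; the wedge equals the tax, 52.84.
Welfare loss = ½ × 660.5 × 52.84 = $17450.41 thousand.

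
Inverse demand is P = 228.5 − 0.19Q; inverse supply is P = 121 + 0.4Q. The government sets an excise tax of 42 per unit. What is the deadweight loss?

Competitive equilibrium: 228.5 − 0.19Q = 121 + 0.4Q → Q* = 182.2034, P* = 193.8814.
With the tax, the buyer price exceeds the seller price by 42: (228.5 − 0.19Q) − (121 + 0.4Q) = 42 → Q' = 111.0169.
ΔQ = 182.2034 − 111.0169 = 71.1865; the wedge equals the tax, 42.
Welfare loss = ½ × 71.1865 × 42 = 1494.92.

1494.92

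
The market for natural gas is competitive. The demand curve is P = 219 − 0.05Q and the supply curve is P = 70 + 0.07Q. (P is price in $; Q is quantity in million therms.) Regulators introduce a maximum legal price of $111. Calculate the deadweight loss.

Competitive equilibrium: 219 − 0.05Q = 70 + 0.07Q → Q* = 1241.66667, P* = 156.91667.
At the ceiling P = 111, quantity supplied = (111 − 70)/0.07 = 585.71429.
Willingness to pay at Q' = 585.71429: 219 − 0.05·585.71429 = 189.71429.
ΔQ = 1241.66667 − 585.71429 = 655.95238; wedge = 189.71429 − 111 = 78.71429.
The triangle = ½ × 655.95238 × 78.71429 = $25816.41 million.

$25816.41 million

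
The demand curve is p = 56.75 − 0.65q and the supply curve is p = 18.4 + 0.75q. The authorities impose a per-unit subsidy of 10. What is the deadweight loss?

35.71

Competitive equilibrium: 56.75 − 0.65q = 18.4 + 0.75q → q* = 27.3929, p* = 38.9446.
The subsidy lowers effective supply by 10: p = 8.4 + 0.75q.
New quantity: 56.75 − 0.65q = 8.4 + 0.75q → q' = 34.5357.
Overproduction Δq = 34.5357 − 27.3929 = 7.1428; wedge = subsidy = 10.
DWL = ½ × 7.1428 × 10 = 35.71.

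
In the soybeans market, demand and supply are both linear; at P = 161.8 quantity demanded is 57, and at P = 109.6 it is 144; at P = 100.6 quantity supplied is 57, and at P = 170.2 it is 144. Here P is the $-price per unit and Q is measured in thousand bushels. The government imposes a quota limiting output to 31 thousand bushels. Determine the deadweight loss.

Demand slope = (109.6 − 161.8)/(144 − 57) = −0.6, so P = 196 − 0.6Q.
Supply slope = (170.2 − 100.6)/(144 − 57) = 0.8, so P = 55 + 0.8Q.
Competitive equilibrium: 196 − 0.6Q = 55 + 0.8Q → Q* = 100.7143, P* = 135.5714.
At Q = 31: demand price = 196 − 0.6·31 = 177.4; supply price = 55 + 0.8·31 = 79.8.
ΔQ = 100.7143 − 31 = 69.7143; wedge = 177.4 − 79.8 = 97.6.
Welfare loss = ½ × 69.7143 × 97.6 = $3402.06 thousand.

$3402.06 thousand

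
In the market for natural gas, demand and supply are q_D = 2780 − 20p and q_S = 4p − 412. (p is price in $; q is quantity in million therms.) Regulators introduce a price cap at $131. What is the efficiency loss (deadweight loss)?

$9.60 million

In inverse form: demand p = 139 − 0.05q, supply p = 103 + 0.25q.
Competitive equilibrium: 139 − 0.05q = 103 + 0.25q → q* = 120, p* = 133.
At the ceiling p = 131, quantity supplied = (131 − 103)/0.25 = 112.
Willingness to pay at q' = 112: 139 − 0.05·112 = 133.4.
Δq = 120 − 112 = 8; wedge = 133.4 − 131 = 2.4.
The triangle = ½ × 8 × 2.4 = $9.60 million.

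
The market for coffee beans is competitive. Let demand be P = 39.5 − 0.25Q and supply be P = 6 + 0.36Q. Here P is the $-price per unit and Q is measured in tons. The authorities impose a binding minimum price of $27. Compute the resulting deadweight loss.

$7.38

Competitive equilibrium: 39.5 − 0.25Q = 6 + 0.36Q → Q* = 54.918, P* = 25.7705.
At the floor P = 27, quantity demanded = (39.5 − 27)/0.25 = 50.
Sellers' marginal cost at Q' = 50: 6 + 0.36·50 = 24.
ΔQ = 54.918 − 50 = 4.918; wedge = 27 − 24 = 3.
The triangle = ½ × 4.918 × 3 = $7.38.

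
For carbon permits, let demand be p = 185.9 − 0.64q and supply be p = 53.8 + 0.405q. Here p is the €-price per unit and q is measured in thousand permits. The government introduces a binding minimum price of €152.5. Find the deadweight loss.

Competitive equilibrium: 185.9 − 0.64q = 53.8 + 0.405q → q* = 126.4115, p* = 104.9967.
At the floor p = 152.5, quantity demanded = (185.9 − 152.5)/0.64 = 52.1875.
Sellers' marginal cost at q' = 52.1875: 53.8 + 0.405·52.1875 = 74.9359.
Δq = 126.4115 − 52.1875 = 74.224; wedge = 152.5 − 74.9359 = 77.5641.
Welfare loss = ½ × 74.224 × 77.5641 = €2878.56 thousand.

€2878.56 thousand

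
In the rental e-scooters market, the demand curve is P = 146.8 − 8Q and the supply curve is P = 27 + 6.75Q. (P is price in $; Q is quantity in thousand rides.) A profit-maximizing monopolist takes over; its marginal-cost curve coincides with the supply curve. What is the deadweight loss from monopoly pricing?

Competitive equilibrium: 146.8 − 8Q = 27 + 6.75Q → Q* = 8.122, P* = 81.8237.
Marginal revenue: MR = 146.8 − 16Q. Set MR = MC: 146.8 − 16Q = 27 + 6.75Q → Q_m = 5.2659.
Price P_m = 146.8 − 8·5.2659 = 104.6728; MC(Q_m) = 27 + 6.75·5.2659 = 62.5448.
Competitive Q* = 8.122, so ΔQ = 2.8561; wedge = 104.6728 − 62.5448 = 42.128.
Welfare loss = ½ × 2.8561 × 42.128 = $60.16 thousand.

$60.16 thousand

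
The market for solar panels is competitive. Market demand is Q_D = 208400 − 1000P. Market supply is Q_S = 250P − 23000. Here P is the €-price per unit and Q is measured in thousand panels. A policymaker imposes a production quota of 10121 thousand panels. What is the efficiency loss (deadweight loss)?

€432898.20 thousand

In inverse form: demand P = 208.4 − 0.001Q, supply P = 92 + 0.004Q.
Competitive equilibrium: 208.4 − 0.001Q = 92 + 0.004Q → Q* = 23280, P* = 185.12.
At Q = 10121: demand price = 208.4 − 0.001·10121 = 198.279; supply price = 92 + 0.004·10121 = 132.484.
ΔQ = 23280 − 10121 = 13159; wedge = 198.279 − 132.484 = 65.795.
Welfare loss = ½ × 13159 × 65.795 = €432898.20 thousand.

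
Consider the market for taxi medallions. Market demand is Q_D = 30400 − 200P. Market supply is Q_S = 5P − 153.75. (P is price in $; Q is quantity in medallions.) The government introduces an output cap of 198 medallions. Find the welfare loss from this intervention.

In inverse form: demand P = 152 − 0.005Q, supply P = 30.75 + 0.2Q.
Competitive equilibrium: 152 − 0.005Q = 30.75 + 0.2Q → Q* = 591.4634, P* = 149.0427.
At Q = 198: demand price = 152 − 0.005·198 = 151.01; supply price = 30.75 + 0.2·198 = 70.35.
ΔQ = 591.4634 − 198 = 393.4634; wedge = 151.01 − 70.35 = 80.66.
The triangle = ½ × 393.4634 × 80.66 = $15868.38.

$15868.38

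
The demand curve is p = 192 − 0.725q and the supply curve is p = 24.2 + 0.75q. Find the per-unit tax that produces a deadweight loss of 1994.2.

Competitive equilibrium: 192 − 0.725q = 24.2 + 0.75q → q* = 113.7627, p* = 109.522.
A tax t gives Δq = t/1.475 and wedge t, so DWL = t²/2.95.
t²/2.95 = 1994.2 → t² = 5882.89 → t = 76.7.

76.7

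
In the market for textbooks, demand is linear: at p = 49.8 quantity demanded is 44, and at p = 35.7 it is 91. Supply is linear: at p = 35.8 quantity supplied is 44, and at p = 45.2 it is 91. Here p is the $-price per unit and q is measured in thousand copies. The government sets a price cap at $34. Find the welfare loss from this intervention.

Demand slope = (35.7 − 49.8)/(91 − 44) = −0.3, so p = 63 − 0.3q.
Supply slope = (45.2 − 35.8)/(91 − 44) = 0.2, so p = 27 + 0.2q.
Competitive equilibrium: 63 − 0.3q = 27 + 0.2q → q* = 72, p* = 41.4.
At the ceiling p = 34, quantity supplied = (34 − 27)/0.2 = 35.
Willingness to pay at q' = 35: 63 − 0.3·35 = 52.5.
Δq = 72 − 35 = 37; wedge = 52.5 − 34 = 18.5.
DWL = ½ × 37 × 18.5 = $342.25 thousand.

$342.25 thousand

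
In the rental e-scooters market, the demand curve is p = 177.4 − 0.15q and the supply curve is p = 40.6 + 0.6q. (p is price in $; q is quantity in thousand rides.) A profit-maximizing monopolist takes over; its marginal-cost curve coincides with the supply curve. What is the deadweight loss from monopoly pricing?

$346.56 thousand

Competitive equilibrium: 177.4 − 0.15q = 40.6 + 0.6q → q* = 182.4, p* = 150.04.
Marginal revenue: MR = 177.4 − 0.3q. Set MR = MC: 177.4 − 0.3q = 40.6 + 0.6q → q_m = 152.
Price p_m = 177.4 − 0.15·152 = 154.6; MC(q_m) = 40.6 + 0.6·152 = 131.8.
Competitive q* = 182.4, so Δq = 30.4; wedge = 154.6 − 131.8 = 22.8.
Deadweight loss = ½ × 30.4 × 22.8 = $346.56 thousand.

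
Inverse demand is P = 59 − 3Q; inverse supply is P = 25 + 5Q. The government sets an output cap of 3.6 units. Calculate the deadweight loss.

Competitive equilibrium: 59 − 3Q = 25 + 5Q → Q* = 4.25, P* = 46.25.
At Q = 3.6: demand price = 59 − 3·3.6 = 48.2; supply price = 25 + 5·3.6 = 43.
ΔQ = 4.25 − 3.6 = 0.65; wedge = 48.2 − 43 = 5.2.
Deadweight loss = ½ × 0.65 × 5.2 = 1.69.

1.69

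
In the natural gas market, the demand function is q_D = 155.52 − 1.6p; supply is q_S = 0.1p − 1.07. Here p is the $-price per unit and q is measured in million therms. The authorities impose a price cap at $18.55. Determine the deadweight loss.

$287.48 million

In inverse form: demand p = 97.2 − 0.625q, supply p = 10.7 + 10q.
Competitive equilibrium: 97.2 − 0.625q = 10.7 + 10q → q* = 8.1412, p* = 92.1118.
At the ceiling p = 18.55, quantity supplied = (18.55 − 10.7)/10 = 0.785.
Willingness to pay at q' = 0.785: 97.2 − 0.625·0.785 = 96.7094.
Δq = 8.1412 − 0.785 = 7.3562; wedge = 96.7094 − 18.55 = 78.1594.
The triangle = ½ × 7.3562 × 78.1594 = $287.48 million.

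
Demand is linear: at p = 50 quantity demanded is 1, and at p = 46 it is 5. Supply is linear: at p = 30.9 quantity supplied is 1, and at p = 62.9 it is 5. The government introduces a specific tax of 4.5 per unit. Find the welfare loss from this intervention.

Demand slope = (46 − 50)/(5 − 1) = −1, so p = 51 − q.
Supply slope = (62.9 − 30.9)/(5 − 1) = 8, so p = 22.9 + 8q.
Competitive equilibrium: 51 − q = 22.9 + 8q → q* = 3.1222, p* = 47.8778.
With the tax, the buyer price exceeds the seller price by 4.5: (51 − q) − (22.9 + 8q) = 4.5 → q' = 2.6222.
Δq = 3.1222 − 2.6222 = 0.5; the wedge equals the tax, 4.5.
DWL = ½ × 0.5 × 4.5 = 1.125.

1.125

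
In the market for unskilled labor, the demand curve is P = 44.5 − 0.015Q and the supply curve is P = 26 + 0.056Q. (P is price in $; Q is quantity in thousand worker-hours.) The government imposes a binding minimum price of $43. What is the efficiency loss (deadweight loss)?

Competitive equilibrium: 44.5 − 0.015Q = 26 + 0.056Q → Q* = 260.5634, P* = 40.5915.
At the floor P = 43, quantity demanded = (44.5 − 43)/0.015 = 100.
Sellers' marginal cost at Q' = 100: 26 + 0.056·100 = 31.6.
ΔQ = 260.5634 − 100 = 160.5634; wedge = 43 − 31.6 = 11.4.
The triangle = ½ × 160.5634 × 11.4 = $915.21 thousand.

$915.21 thousand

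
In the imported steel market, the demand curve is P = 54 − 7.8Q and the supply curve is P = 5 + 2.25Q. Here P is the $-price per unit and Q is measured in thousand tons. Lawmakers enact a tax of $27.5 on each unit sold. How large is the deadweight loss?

Competitive equilibrium: 54 − 7.8Q = 5 + 2.25Q → Q* = 4.8756, P* = 15.9701.
With the tax, the buyer price exceeds the seller price by 27.5: (54 − 7.8Q) − (5 + 2.25Q) = 27.5 → Q' = 2.1393.
ΔQ = 4.8756 − 2.1393 = 2.7363; the wedge equals the tax, 27.5.
Deadweight loss = ½ × 2.7363 × 27.5 = $37.62 thousand.

$37.62 thousand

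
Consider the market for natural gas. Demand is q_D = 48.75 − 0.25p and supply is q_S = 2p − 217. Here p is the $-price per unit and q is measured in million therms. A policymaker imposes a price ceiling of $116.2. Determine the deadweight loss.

$32.87 million

In inverse form: demand p = 195 − 4q, supply p = 108.5 + 0.5q.
Competitive equilibrium: 195 − 4q = 108.5 + 0.5q → q* = 19.2222, p* = 118.1111.
At the ceiling p = 116.2, quantity supplied = (116.2 − 108.5)/0.5 = 15.4.
Willingness to pay at q' = 15.4: 195 − 4·15.4 = 133.4.
Δq = 19.2222 − 15.4 = 3.8222; wedge = 133.4 − 116.2 = 17.2.
DWL = ½ × 3.8222 × 17.2 = $32.87 million.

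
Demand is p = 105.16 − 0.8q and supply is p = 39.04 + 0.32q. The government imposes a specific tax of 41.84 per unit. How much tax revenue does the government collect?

907.03

Competitive equilibrium: 105.16 − 0.8q = 39.04 + 0.32q → q* = 59.0357, p* = 57.9314.
With the tax, the buyer price exceeds the seller price by 41.84: (105.16 − 0.8q) − (39.04 + 0.32q) = 41.84 → q' = 21.6786.
Tax revenue = 41.84 × 21.6786 = 907.03.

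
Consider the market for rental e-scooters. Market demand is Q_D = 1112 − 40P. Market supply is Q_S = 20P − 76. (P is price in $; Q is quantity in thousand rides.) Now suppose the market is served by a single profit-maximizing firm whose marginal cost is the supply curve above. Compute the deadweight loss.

In inverse form: demand P = 27.8 − 0.025Q, supply P = 3.8 + 0.05Q.
Competitive equilibrium: 27.8 − 0.025Q = 3.8 + 0.05Q → Q* = 320, P* = 19.8.
Marginal revenue: MR = 27.8 − 0.05Q. Set MR = MC: 27.8 − 0.05Q = 3.8 + 0.05Q → Q_m = 240.
Price P_m = 27.8 − 0.025·240 = 21.8; MC(Q_m) = 3.8 + 0.05·240 = 15.8.
Competitive Q* = 320, so ΔQ = 80; wedge = 21.8 − 15.8 = 6.
The triangle = ½ × 80 × 6 = $240 thousand.

$240 thousand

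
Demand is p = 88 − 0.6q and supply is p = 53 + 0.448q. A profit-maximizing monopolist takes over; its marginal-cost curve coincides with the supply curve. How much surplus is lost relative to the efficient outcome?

Competitive equilibrium: 88 − 0.6q = 53 + 0.448q → q* = 33.3969, p* = 67.9618.
Marginal revenue: MR = 88 − 1.2q. Set MR = MC: 88 − 1.2q = 53 + 0.448q → q_m = 21.2379.
Price p_m = 88 − 0.6·21.2379 = 75.2573; MC(q_m) = 53 + 0.448·21.2379 = 62.5146.
Competitive q* = 33.3969, so Δq = 12.159; wedge = 75.2573 − 62.5146 = 12.7427.
The triangle = ½ × 12.159 × 12.7427 = 77.47.

77.47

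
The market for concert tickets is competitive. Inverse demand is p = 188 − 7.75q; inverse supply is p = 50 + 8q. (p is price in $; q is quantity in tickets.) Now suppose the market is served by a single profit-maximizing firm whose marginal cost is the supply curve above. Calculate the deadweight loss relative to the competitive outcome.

Competitive equilibrium: 188 − 7.75q = 50 + 8q → q* = 8.7619, p* = 120.0952.
Marginal revenue: MR = 188 − 15.5q. Set MR = MC: 188 − 15.5q = 50 + 8q → q_m = 5.8723.
Price p_m = 188 − 7.75·5.8723 = 142.4897; MC(q_m) = 50 + 8·5.8723 = 96.9784.
Competitive q* = 8.7619, so Δq = 2.8896; wedge = 142.4897 − 96.9784 = 45.5113.
Welfare loss = ½ × 2.8896 × 45.5113 = $65.75.

$65.75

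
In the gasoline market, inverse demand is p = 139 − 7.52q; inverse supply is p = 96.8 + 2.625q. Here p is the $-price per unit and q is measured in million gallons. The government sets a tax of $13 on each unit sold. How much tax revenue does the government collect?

$37.42 million

Competitive equilibrium: 139 − 7.52q = 96.8 + 2.625q → q* = 4.1597, p* = 107.7192.
With the tax, the buyer price exceeds the seller price by 13: (139 − 7.52q) − (96.8 + 2.625q) = 13 → q' = 2.8783.
Tax revenue = 13 × 2.8783 = $37.42 million.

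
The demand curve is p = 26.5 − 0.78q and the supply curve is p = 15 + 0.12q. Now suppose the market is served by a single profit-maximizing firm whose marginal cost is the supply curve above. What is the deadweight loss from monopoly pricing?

15.84

Competitive equilibrium: 26.5 − 0.78q = 15 + 0.12q → q* = 12.7778, p* = 16.5333.
Marginal revenue: MR = 26.5 − 1.56q. Set MR = MC: 26.5 − 1.56q = 15 + 0.12q → q_m = 6.8452.
Price p_m = 26.5 − 0.78·6.8452 = 21.1607; MC(q_m) = 15 + 0.12·6.8452 = 15.8214.
Competitive q* = 12.7778, so Δq = 5.9326; wedge = 21.1607 − 15.8214 = 5.3393.
Welfare loss = ½ × 5.9326 × 5.3393 = 15.84.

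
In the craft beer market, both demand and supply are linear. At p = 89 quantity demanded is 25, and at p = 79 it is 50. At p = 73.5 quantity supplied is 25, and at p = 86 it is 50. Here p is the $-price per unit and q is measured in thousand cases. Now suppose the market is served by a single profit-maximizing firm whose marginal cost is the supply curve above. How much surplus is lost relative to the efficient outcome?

Demand slope = (79 − 89)/(50 − 25) = −0.4, so p = 99 − 0.4q.
Supply slope = (86 − 73.5)/(50 − 25) = 0.5, so p = 61 + 0.5q.
Competitive equilibrium: 99 − 0.4q = 61 + 0.5q → q* = 42.2222, p* = 82.1111.
Marginal revenue: MR = 99 − 0.8q. Set MR = MC: 99 − 0.8q = 61 + 0.5q → q_m = 29.2308.
Price p_m = 99 − 0.4·29.2308 = 87.3077; MC(q_m) = 61 + 0.5·29.2308 = 75.6154.
Competitive q* = 42.2222, so Δq = 12.9914; wedge = 87.3077 − 75.6154 = 11.6923.
The triangle = ½ × 12.9914 × 11.6923 = $75.95 thousand.

$75.95 thousand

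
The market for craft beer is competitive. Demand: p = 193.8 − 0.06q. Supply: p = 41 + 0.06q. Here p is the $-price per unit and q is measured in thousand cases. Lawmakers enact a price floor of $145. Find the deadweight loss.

Competitive equilibrium: 193.8 − 0.06q = 41 + 0.06q → q* = 1273.3333, p* = 117.4.
At the floor p = 145, quantity demanded = (193.8 − 145)/0.06 = 813.3333.
Sellers' marginal cost at q' = 813.3333: 41 + 0.06·813.3333 = 89.8.
Δq = 1273.3333 − 813.3333 = 460; wedge = 145 − 89.8 = 55.2.
The triangle = ½ × 460 × 55.2 = $12696 thousand.

$12696 thousand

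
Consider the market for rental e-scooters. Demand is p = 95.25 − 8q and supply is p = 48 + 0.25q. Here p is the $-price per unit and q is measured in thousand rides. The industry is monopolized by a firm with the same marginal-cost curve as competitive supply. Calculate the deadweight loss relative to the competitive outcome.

Competitive equilibrium: 95.25 − 8q = 48 + 0.25q → q* = 5.7273, p* = 49.4318.
Marginal revenue: MR = 95.25 − 16q. Set MR = MC: 95.25 − 16q = 48 + 0.25q → q_m = 2.9077.
Price p_m = 95.25 − 8·2.9077 = 71.9884; MC(q_m) = 48 + 0.25·2.9077 = 48.7269.
Competitive q* = 5.7273, so Δq = 2.8196; wedge = 71.9884 − 48.7269 = 23.2615.
DWL = ½ × 2.8196 × 23.2615 = $32.79 thousand.

$32.79 thousand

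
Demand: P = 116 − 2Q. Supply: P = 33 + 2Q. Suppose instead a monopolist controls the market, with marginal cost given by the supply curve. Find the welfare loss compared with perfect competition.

95.68

Competitive equilibrium: 116 − 2Q = 33 + 2Q → Q* = 20.75, P* = 74.5.
Marginal revenue: MR = 116 − 4Q. Set MR = MC: 116 − 4Q = 33 + 2Q → Q_m = 13.8333.
Price P_m = 116 − 2·13.8333 = 88.3334; MC(Q_m) = 33 + 2·13.8333 = 60.6666.
Competitive Q* = 20.75, so ΔQ = 6.9167; wedge = 88.3334 − 60.6666 = 27.6668.
Deadweight loss = ½ × 6.9167 × 27.6668 = 95.68.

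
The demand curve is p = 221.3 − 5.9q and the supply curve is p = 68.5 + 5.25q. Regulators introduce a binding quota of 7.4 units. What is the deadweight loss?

Competitive equilibrium: 221.3 − 5.9q = 68.5 + 5.25q → q* = 13.70404, p* = 140.44619.
At q = 7.4: demand price = 221.3 − 5.9·7.4 = 177.64; supply price = 68.5 + 5.25·7.4 = 107.35.
Δq = 13.70404 − 7.4 = 6.30404; wedge = 177.64 − 107.35 = 70.29.
The triangle = ½ × 6.30404 × 70.29 = 221.56.

221.56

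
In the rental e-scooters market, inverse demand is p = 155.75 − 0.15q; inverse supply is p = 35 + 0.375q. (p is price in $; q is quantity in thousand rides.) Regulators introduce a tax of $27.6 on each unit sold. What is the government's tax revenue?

Competitive equilibrium: 155.75 − 0.15q = 35 + 0.375q → q* = 230, p* = 121.25.
With the tax, the buyer price exceeds the seller price by 27.6: (155.75 − 0.15q) − (35 + 0.375q) = 27.6 → q' = 177.4286.
Tax revenue = 27.6 × 177.4286 = $4897.03 thousand.

$4897.03 thousand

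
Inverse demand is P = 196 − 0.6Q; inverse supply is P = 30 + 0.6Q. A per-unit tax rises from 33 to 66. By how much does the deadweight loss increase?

Competitive equilibrium: 196 − 0.6Q = 30 + 0.6Q → Q* = 138.3333, P* = 113.
For a per-unit tax t: ΔQ = t/1.2, so DWL = ½·t·(t/1.2) = t²/2.4.
At t = 33: DWL = 453.75. At t = 66: DWL = 1815.
Increase = 1815 − 453.75 = 1361.25.

1361.25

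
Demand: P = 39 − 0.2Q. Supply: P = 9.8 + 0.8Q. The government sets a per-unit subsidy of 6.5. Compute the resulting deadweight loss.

Competitive equilibrium: 39 − 0.2Q = 9.8 + 0.8Q → Q* = 29.2, P* = 33.16.
The subsidy lowers effective supply by 6.5: P = 3.3 + 0.8Q.
New quantity: 39 − 0.2Q = 3.3 + 0.8Q → Q' = 35.7.
Overproduction ΔQ = 35.7 − 29.2 = 6.5; wedge = subsidy = 6.5.
The triangle = ½ × 6.5 × 6.5 = 21.125.

21.125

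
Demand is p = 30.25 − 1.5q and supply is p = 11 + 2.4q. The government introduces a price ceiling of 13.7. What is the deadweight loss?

28.32

Competitive equilibrium: 30.25 − 1.5q = 11 + 2.4q → q* = 4.9359, p* = 22.8462.
At the ceiling p = 13.7, quantity supplied = (13.7 − 11)/2.4 = 1.125.
Willingness to pay at q' = 1.125: 30.25 − 1.5·1.125 = 28.5625.
Δq = 4.9359 − 1.125 = 3.8109; wedge = 28.5625 − 13.7 = 14.8625.
The triangle = ½ × 3.8109 × 14.8625 = 28.32.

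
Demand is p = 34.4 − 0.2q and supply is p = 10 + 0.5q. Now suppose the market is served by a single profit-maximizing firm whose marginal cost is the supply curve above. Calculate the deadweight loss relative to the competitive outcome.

Competitive equilibrium: 34.4 − 0.2q = 10 + 0.5q → q* = 34.8571, p* = 27.4286.
Marginal revenue: MR = 34.4 − 0.4q. Set MR = MC: 34.4 − 0.4q = 10 + 0.5q → q_m = 27.1111.
Price p_m = 34.4 − 0.2·27.1111 = 28.9778; MC(q_m) = 10 + 0.5·27.1111 = 23.5556.
Competitive q* = 34.8571, so Δq = 7.746; wedge = 28.9778 − 23.5556 = 5.4222.
Welfare loss = ½ × 7.746 × 5.4222 = 21.

21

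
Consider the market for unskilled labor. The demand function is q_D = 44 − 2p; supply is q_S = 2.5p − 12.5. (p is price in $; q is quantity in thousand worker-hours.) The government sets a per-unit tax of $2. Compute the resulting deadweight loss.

In inverse form: demand p = 22 − 0.5q, supply p = 5 + 0.4q.
Competitive equilibrium: 22 − 0.5q = 5 + 0.4q → q* = 18.8889, p* = 12.5556.
With the tax, the buyer price exceeds the seller price by 2: (22 − 0.5q) − (5 + 0.4q) = 2 → q' = 16.6667.
Δq = 18.8889 − 16.6667 = 2.2222; the wedge equals the tax, 2.
Welfare loss = ½ × 2.2222 × 2 = $2.22 thousand.

$2.22 thousand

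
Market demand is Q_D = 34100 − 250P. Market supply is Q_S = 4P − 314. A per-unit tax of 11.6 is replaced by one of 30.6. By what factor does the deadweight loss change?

6.959

In inverse form: demand P = 136.4 − 0.004Q, supply P = 78.5 + 0.25Q.
Competitive equilibrium: 136.4 − 0.004Q = 78.5 + 0.25Q → Q* = 227.9528, P* = 135.4882.
For a per-unit tax t: ΔQ = t/0.254, so DWL = ½·t·(t/0.254) = t²/0.508.
At t = 11.6: DWL = 264.882. At t = 30.6: DWL = 1843.228.
Ratio = (30.6/11.6)² = 6.959.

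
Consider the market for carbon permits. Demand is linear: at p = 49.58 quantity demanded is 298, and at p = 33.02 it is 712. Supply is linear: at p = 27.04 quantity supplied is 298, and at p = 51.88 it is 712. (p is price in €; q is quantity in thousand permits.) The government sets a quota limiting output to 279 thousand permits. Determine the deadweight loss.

Demand slope = (33.02 − 49.58)/(712 − 298) = −0.04, so p = 61.5 − 0.04q.
Supply slope = (51.88 − 27.04)/(712 − 298) = 0.06, so p = 9.16 + 0.06q.
Competitive equilibrium: 61.5 − 0.04q = 9.16 + 0.06q → q* = 523.4, p* = 40.564.
At q = 279: demand price = 61.5 − 0.04·279 = 50.34; supply price = 9.16 + 0.06·279 = 25.9.
Δq = 523.4 − 279 = 244.4; wedge = 50.34 − 25.9 = 24.44.
DWL = ½ × 244.4 × 24.44 = €2986.568 thousand.

€2986.568 thousand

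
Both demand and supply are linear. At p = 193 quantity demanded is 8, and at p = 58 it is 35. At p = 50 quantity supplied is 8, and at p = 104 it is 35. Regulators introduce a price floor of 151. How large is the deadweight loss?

Demand slope = (58 − 193)/(35 − 8) = −5, so p = 233 − 5q.
Supply slope = (104 − 50)/(35 − 8) = 2, so p = 34 + 2q.
Competitive equilibrium: 233 − 5q = 34 + 2q → q* = 28.4286, p* = 90.8571.
At the floor p = 151, quantity demanded = (233 − 151)/5 = 16.4.
Sellers' marginal cost at q' = 16.4: 34 + 2·16.4 = 66.8.
Δq = 28.4286 − 16.4 = 12.0286; wedge = 151 − 66.8 = 84.2.
DWL = ½ × 12.0286 × 84.2 = 506.40.

506.40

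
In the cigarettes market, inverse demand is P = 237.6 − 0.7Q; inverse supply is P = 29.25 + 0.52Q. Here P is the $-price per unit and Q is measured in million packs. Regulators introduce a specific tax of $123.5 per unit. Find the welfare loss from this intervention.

Competitive equilibrium: 237.6 − 0.7Q = 29.25 + 0.52Q → Q* = 170.7787, P* = 118.0549.
With the tax, the buyer price exceeds the seller price by 123.5: (237.6 − 0.7Q) − (29.25 + 0.52Q) = 123.5 → Q' = 69.5492.
ΔQ = 170.7787 − 69.5492 = 101.2295; the wedge equals the tax, 123.5.
The triangle = ½ × 101.2295 × 123.5 = $6250.92 million.

$6250.92 million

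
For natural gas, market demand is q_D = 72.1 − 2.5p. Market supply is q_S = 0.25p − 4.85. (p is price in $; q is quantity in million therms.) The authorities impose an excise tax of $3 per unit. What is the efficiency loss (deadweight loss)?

$1.02 million

In inverse form: demand p = 28.84 − 0.4q, supply p = 19.4 + 4q.
Competitive equilibrium: 28.84 − 0.4q = 19.4 + 4q → q* = 2.1455, p* = 27.9818.
With the tax, the buyer price exceeds the seller price by 3: (28.84 − 0.4q) − (19.4 + 4q) = 3 → q' = 1.4636.
Δq = 2.1455 − 1.4636 = 0.6819; the wedge equals the tax, 3.
Deadweight loss = ½ × 0.6819 × 3 = $1.02 million.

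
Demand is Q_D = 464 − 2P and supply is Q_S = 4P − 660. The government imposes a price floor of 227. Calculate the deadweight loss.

In inverse form: demand P = 232 − 0.5Q, supply P = 165 + 0.25Q.
Competitive equilibrium: 232 − 0.5Q = 165 + 0.25Q → Q* = 89.3333, P* = 187.3333.
At the floor P = 227, quantity demanded = (232 − 227)/0.5 = 10.
Sellers' marginal cost at Q' = 10: 165 + 0.25·10 = 167.5.
ΔQ = 89.3333 − 10 = 79.3333; wedge = 227 − 167.5 = 59.5.
Deadweight loss = ½ × 79.3333 × 59.5 = 2360.17.

2360.17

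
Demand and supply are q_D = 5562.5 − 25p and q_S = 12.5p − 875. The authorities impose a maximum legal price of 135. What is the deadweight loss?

12604.17

In inverse form: demand p = 222.5 − 0.04q, supply p = 70 + 0.08q.
Competitive equilibrium: 222.5 − 0.04q = 70 + 0.08q → q* = 1270.8333, p* = 171.6667.
At the ceiling p = 135, quantity supplied = (135 − 70)/0.08 = 812.5.
Willingness to pay at q' = 812.5: 222.5 − 0.04·812.5 = 190.
Δq = 1270.8333 − 812.5 = 458.3333; wedge = 190 − 135 = 55.
The triangle = ½ × 458.3333 × 55 = 12604.17.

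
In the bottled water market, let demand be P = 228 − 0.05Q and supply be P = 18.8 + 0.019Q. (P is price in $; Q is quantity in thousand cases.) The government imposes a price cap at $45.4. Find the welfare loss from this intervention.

Competitive equilibrium: 228 − 0.05Q = 18.8 + 0.019Q → Q* = 3031.8841, P* = 76.4058.
At the ceiling P = 45.4, quantity supplied = (45.4 − 18.8)/0.019 = 1400.
Willingness to pay at Q' = 1400: 228 − 0.05·1400 = 158.
ΔQ = 3031.8841 − 1400 = 1631.8841; wedge = 158 − 45.4 = 112.6.
Welfare loss = ½ × 1631.8841 × 112.6 = $91875.07 thousand.

$91875.07 thousand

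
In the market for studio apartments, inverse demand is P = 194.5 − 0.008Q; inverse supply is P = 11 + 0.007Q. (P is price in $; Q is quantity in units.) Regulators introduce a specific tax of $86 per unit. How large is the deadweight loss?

Competitive equilibrium: 194.5 − 0.008Q = 11 + 0.007Q → Q* = 12233.3333, P* = 96.6333.
With the tax, the buyer price exceeds the seller price by 86: (194.5 − 0.008Q) − (11 + 0.007Q) = 86 → Q' = 6500.
ΔQ = 12233.3333 − 6500 = 5733.3333; the wedge equals the tax, 86.
Deadweight loss = ½ × 5733.3333 × 86 = $246533.33.

$246533.33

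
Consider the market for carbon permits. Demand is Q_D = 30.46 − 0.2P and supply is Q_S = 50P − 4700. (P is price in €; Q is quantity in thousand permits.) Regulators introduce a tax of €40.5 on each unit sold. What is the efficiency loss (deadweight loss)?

In inverse form: demand P = 152.3 − 5Q, supply P = 94 + 0.02Q.
Competitive equilibrium: 152.3 − 5Q = 94 + 0.02Q → Q* = 11.6135, P* = 94.2323.
With the tax, the buyer price exceeds the seller price by 40.5: (152.3 − 5Q) − (94 + 0.02Q) = 40.5 → Q' = 3.5458.
ΔQ = 11.6135 − 3.5458 = 8.0677; the wedge equals the tax, 40.5.
Welfare loss = ½ × 8.0677 × 40.5 = €163.37 thousand.

€163.37 thousand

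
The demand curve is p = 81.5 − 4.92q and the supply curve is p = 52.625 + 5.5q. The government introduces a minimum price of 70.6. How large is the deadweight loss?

Competitive equilibrium: 81.5 − 4.92q = 52.625 + 5.5q → q* = 2.7711, p* = 67.8661.
At the floor p = 70.6, quantity demanded = (81.5 − 70.6)/4.92 = 2.2154.
Sellers' marginal cost at q' = 2.2154: 52.625 + 5.5·2.2154 = 64.8097.
Δq = 2.7711 − 2.2154 = 0.5557; wedge = 70.6 − 64.8097 = 5.7903.
DWL = ½ × 0.5557 × 5.7903 = 1.61.

1.61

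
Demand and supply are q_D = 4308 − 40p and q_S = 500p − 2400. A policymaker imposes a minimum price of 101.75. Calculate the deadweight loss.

172356.16

In inverse form: demand p = 107.7 − 0.025q, supply p = 4.8 + 0.002q.
Competitive equilibrium: 107.7 − 0.025q = 4.8 + 0.002q → q* = 3811.1111, p* = 12.4222.
At the floor p = 101.75, quantity demanded = (107.7 − 101.75)/0.025 = 238.
Sellers' marginal cost at q' = 238: 4.8 + 0.002·238 = 5.276.
Δq = 3811.1111 − 238 = 3573.1111; wedge = 101.75 − 5.276 = 96.474.
Deadweight loss = ½ × 3573.1111 × 96.474 = 172356.16.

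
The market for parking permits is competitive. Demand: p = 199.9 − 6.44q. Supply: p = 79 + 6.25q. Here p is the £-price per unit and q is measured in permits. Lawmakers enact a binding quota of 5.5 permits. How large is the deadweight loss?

£102.90

Competitive equilibrium: 199.9 − 6.44q = 79 + 6.25q → q* = 9.52719, p* = 138.54492.
At q = 5.5: demand price = 199.9 − 6.44·5.5 = 164.48; supply price = 79 + 6.25·5.5 = 113.375.
Δq = 9.52719 − 5.5 = 4.02719; wedge = 164.48 − 113.375 = 51.105.
Welfare loss = ½ × 4.02719 × 51.105 = £102.90.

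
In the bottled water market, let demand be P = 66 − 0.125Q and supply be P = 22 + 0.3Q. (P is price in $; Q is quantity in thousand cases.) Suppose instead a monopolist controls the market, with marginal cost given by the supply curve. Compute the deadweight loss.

$117.65 thousand

Competitive equilibrium: 66 − 0.125Q = 22 + 0.3Q → Q* = 103.5294, P* = 53.0588.
Marginal revenue: MR = 66 − 0.25Q. Set MR = MC: 66 − 0.25Q = 22 + 0.3Q → Q_m = 80.
Price P_m = 66 − 0.125·80 = 56; MC(Q_m) = 22 + 0.3·80 = 46.
Competitive Q* = 103.5294, so ΔQ = 23.5294; wedge = 56 − 46 = 10.
The triangle = ½ × 23.5294 × 10 = $117.65 thousand.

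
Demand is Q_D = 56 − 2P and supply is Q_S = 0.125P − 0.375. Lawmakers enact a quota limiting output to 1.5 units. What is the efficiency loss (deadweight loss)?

8.83

In inverse form: demand P = 28 − 0.5Q, supply P = 3 + 8Q.
Competitive equilibrium: 28 − 0.5Q = 3 + 8Q → Q* = 2.9412, P* = 26.5294.
At Q = 1.5: demand price = 28 − 0.5·1.5 = 27.25; supply price = 3 + 8·1.5 = 15.
ΔQ = 2.9412 − 1.5 = 1.4412; wedge = 27.25 − 15 = 12.25.
DWL = ½ × 1.4412 × 12.25 = 8.83.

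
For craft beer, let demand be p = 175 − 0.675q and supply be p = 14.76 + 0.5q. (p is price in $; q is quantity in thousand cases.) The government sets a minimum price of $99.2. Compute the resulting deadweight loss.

Competitive equilibrium: 175 − 0.675q = 14.76 + 0.5q → q* = 136.3745, p* = 82.9472.
At the floor p = 99.2, quantity demanded = (175 − 99.2)/0.675 = 112.2963.
Sellers' marginal cost at q' = 112.2963: 14.76 + 0.5·112.2963 = 70.9082.
Δq = 136.3745 − 112.2963 = 24.0782; wedge = 99.2 − 70.9082 = 28.2918.
Deadweight loss = ½ × 24.0782 × 28.2918 = $340.61 thousand.

$340.61 thousand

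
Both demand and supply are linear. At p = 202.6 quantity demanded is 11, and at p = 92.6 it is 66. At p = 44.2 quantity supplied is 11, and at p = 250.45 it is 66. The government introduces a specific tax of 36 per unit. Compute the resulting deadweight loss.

112.70

Demand slope = (92.6 − 202.6)/(66 − 11) = −2, so p = 224.6 − 2q.
Supply slope = (250.45 − 44.2)/(66 − 11) = 3.75, so p = 2.95 + 3.75q.
Competitive equilibrium: 224.6 − 2q = 2.95 + 3.75q → q* = 38.54783, p* = 147.50435.
With the tax, the buyer price exceeds the seller price by 36: (224.6 − 2q) − (2.95 + 3.75q) = 36 → q' = 32.28696.
Δq = 38.54783 − 32.28696 = 6.26087; the wedge equals the tax, 36.
The triangle = ½ × 6.26087 × 36 = 112.70.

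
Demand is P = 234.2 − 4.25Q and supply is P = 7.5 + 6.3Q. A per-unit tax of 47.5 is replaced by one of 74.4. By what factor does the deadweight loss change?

Competitive equilibrium: 234.2 − 4.25Q = 7.5 + 6.3Q → Q* = 21.4882, P* = 142.8754.
For a per-unit tax t: ΔQ = t/10.55, so DWL = ½·t·(t/10.55) = t²/21.1.
At t = 47.5: DWL = 106.931. At t = 74.4: DWL = 262.339.
Ratio = (74.4/47.5)² = 2.453.

2.453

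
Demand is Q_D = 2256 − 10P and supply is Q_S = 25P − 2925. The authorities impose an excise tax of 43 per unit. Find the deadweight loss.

In inverse form: demand P = 225.6 − 0.1Q, supply P = 117 + 0.04Q.
Competitive equilibrium: 225.6 − 0.1Q = 117 + 0.04Q → Q* = 775.7143, P* = 148.0286.
With the tax, the buyer price exceeds the seller price by 43: (225.6 − 0.1Q) − (117 + 0.04Q) = 43 → Q' = 468.5714.
ΔQ = 775.7143 − 468.5714 = 307.1429; the wedge equals the tax, 43.
DWL = ½ × 307.1429 × 43 = 6603.57.

6603.57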